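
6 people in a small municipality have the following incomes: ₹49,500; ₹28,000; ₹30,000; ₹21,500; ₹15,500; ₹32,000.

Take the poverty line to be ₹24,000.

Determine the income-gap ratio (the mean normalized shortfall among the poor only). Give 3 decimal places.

Below z: ₹15,500, ₹21,500 (q = 2 of N = 6).
Relative gaps: 0.3542, 0.1042; sum = 0.458333.
The income-gap ratio divides by q (the poor only): 0.458333 / 2 = 0.229.

0.229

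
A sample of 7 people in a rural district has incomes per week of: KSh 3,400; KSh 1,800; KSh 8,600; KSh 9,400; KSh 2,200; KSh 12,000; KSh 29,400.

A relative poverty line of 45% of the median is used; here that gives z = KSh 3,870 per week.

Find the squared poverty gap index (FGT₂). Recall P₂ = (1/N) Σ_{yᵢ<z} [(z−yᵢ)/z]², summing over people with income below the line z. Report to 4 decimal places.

0.0696

Incomes under z: KSh 1,800, KSh 2,200, KSh 3,400 (q = 3 of N = 7).
Shortfall ratios: (3870−1800)/3870 = 0.5349; (3870−2200)/3870 = 0.4315; (3870−3400)/3870 = 0.1214.
Squared: 0.2861; 0.1862; 0.0147.
Sum = 0.487063; P₂ = 0.487063 / 7 = 0.0696.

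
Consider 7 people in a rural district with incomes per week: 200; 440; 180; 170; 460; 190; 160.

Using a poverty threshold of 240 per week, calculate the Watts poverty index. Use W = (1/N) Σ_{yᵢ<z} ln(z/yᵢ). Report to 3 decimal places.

Incomes under z: 160, 170, 180, 190, 200 (q = 5 of N = 7).
ln(z/y) terms: ln(240/160) = 0.4055; ln(240/170) = 0.3448; ln(240/180) = 0.2877; ln(240/190) = 0.2336; ln(240/200) = 0.1823.
W = 1.453924 / 7 = 0.208.

0.208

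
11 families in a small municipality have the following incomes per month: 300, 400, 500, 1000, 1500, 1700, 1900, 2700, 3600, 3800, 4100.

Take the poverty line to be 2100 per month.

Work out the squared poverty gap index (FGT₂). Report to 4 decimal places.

Poor units: 300, 400, 500, 1000, 1500, 1700, 1900 (q = 7 of N = 11).
Relative gaps: (2100−300)/2100 = 0.8571; (2100−400)/2100 = 0.8095; (2100−500)/2100 = 0.7619; (2100−1000)/2100 = 0.5238; (2100−1500)/2100 = 0.2857; (2100−1700)/2100 = 0.1905; (2100−1900)/2100 = 0.0952.
Squared: 0.7347; 0.6553; 0.5805; 0.2744; 0.0816; 0.0363; 0.0091.
Sum = 2.371882; P₂ = 2.371882 / 11 = 0.2156.

0.2156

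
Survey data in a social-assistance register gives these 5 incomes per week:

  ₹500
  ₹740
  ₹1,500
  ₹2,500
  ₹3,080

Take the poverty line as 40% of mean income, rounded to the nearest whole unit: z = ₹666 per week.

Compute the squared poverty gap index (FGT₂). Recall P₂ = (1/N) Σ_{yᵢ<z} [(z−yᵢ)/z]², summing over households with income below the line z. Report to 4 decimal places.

0.0124

Below z: ₹500 (q = 1 of N = 5).
Normalized shortfalls: (666−500)/666 = 0.2492.
Squared: 0.0621.
Sum = 0.062125; P₂ = 0.062125 / 5 = 0.0124.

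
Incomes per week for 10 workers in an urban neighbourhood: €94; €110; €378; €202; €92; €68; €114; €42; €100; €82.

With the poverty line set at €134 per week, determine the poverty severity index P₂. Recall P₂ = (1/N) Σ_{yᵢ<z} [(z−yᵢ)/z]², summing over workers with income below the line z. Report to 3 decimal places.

Below z: €42, €68, €82, €92, €94, €100, €110, €114 (q = 8 of N = 10).
Relative gaps: (134−42)/134 = 0.6866; (134−68)/134 = 0.4925; (134−82)/134 = 0.3881; (134−92)/134 = 0.3134; (134−94)/134 = 0.2985; (134−100)/134 = 0.2537; (134−110)/134 = 0.1791; (134−114)/134 = 0.1493.
Squared: 0.4714; 0.2426; 0.1506; 0.0982; 0.0891; 0.0644; 0.0321; 0.0223.
Sum = 1.170639; P₂ = 1.170639 / 10 = 0.117.

0.117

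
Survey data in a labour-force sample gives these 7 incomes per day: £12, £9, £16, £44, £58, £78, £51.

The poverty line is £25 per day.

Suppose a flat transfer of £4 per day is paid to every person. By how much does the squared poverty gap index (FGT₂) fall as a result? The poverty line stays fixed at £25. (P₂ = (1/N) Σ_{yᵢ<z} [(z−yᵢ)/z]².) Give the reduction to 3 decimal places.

Before: below the line — £9, £12, £16; squared poverty gap index (FGT₂) = 0.11566.
After the £4 transfer: below the line — £13, £16, £20; squared poverty gap index (FGT₂) = 0.05714.
Reduction = 0.11566 − 0.05714 = 0.059.

0.059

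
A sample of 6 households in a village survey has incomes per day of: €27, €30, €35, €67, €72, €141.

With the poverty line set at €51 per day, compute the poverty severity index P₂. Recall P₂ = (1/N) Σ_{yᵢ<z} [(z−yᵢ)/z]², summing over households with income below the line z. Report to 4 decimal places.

0.0816

Below the line: €27, €30, €35 (q = 3 of N = 6).
Relative gaps: (51−27)/51 = 0.4706; (51−30)/51 = 0.4118; (51−35)/51 = 0.3137.
Squared: 0.2215; 0.1696; 0.0984.
Sum = 0.489427; P₂ = 0.489427 / 6 = 0.0816.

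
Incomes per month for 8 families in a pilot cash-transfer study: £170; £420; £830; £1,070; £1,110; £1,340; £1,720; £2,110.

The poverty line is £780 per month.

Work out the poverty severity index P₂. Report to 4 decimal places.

Below the line: £170, £420 (q = 2 of N = 8).
Relative gaps: (780−170)/780 = 0.7821; (780−420)/780 = 0.4615.
Squared: 0.6116; 0.2130.
Sum = 0.824622; P₂ = 0.824622 / 8 = 0.1031.

0.1031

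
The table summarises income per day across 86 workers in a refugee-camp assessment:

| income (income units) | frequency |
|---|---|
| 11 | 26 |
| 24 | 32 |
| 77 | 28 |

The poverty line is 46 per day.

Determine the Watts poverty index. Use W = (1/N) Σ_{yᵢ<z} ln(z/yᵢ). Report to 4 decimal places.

Below the line: 26×11, 32×24 (q = 58 of N = 86).
ln(z/y) terms: ln(46/11) = 1.4307 (×26); ln(46/24) = 0.6506 (×32).
W = 58.018201 / 86 = 0.6746.

0.6746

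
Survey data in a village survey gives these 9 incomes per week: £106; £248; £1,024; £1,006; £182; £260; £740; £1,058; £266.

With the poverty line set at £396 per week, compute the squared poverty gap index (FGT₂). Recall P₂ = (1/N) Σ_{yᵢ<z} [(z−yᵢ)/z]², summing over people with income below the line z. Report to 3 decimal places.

0.133

Poor units: £106, £182, £248, £260, £266 (q = 5 of N = 9).
Normalized shortfalls: (396−106)/396 = 0.7323; (396−182)/396 = 0.5404; (396−248)/396 = 0.3737; (396−260)/396 = 0.3434; (396−266)/396 = 0.3283.
Squared: 0.5363; 0.2920; 0.1397; 0.1179; 0.1078.
Sum = 1.193730; P₂ = 1.193730 / 9 = 0.133.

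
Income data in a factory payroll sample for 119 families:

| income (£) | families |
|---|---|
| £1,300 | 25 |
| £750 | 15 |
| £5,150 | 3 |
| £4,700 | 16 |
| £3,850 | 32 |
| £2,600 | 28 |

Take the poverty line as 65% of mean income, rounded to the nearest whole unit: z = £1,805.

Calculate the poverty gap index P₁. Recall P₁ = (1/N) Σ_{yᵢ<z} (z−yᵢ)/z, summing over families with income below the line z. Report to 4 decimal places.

Below z: 15×£750, 25×£1,300 (q = 40 of N = 119).
Shortfall ratios: (1805−750)/1805 = 0.5845 (×15); (1805−1300)/1805 = 0.2798 (×25).
Sum of shortfalls = 15.761773; P₁ averages over all N: 15.761773 / 119 = 0.1325.

0.1325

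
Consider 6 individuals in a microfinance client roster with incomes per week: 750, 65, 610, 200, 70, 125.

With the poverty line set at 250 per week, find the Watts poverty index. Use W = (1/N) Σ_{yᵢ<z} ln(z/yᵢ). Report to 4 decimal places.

Below z: 65, 70, 125, 200 (q = 4 of N = 6).
Log shortfalls: ln(250/65) = 1.3471; ln(250/70) = 1.2730; ln(250/125) = 0.6931; ln(250/200) = 0.2231.
W = 3.536330 / 6 = 0.5894.

0.5894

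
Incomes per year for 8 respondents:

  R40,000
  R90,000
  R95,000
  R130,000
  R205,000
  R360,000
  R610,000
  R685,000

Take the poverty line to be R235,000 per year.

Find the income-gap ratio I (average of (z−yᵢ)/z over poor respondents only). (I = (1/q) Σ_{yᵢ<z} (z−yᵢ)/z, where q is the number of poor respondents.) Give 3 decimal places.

0.523

Incomes under z: R40,000, R90,000, R95,000, R130,000, R205,000 (q = 5 of N = 8).
Relative gaps: 0.8298, 0.6170, 0.5957, 0.4468, 0.1277; sum = 2.617021.
The income-gap ratio divides by q (the poor only): 2.617021 / 5 = 0.523.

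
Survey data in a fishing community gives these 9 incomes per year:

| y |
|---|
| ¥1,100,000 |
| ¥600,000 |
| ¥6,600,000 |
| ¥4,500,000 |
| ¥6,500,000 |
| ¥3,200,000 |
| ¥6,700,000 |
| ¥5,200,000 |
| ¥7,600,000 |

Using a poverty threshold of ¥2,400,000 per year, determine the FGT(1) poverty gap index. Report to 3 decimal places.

Poor units: ¥600,000, ¥1,100,000 (q = 2 of N = 9).
Normalized shortfalls: (2400000−600000)/2400000 = 0.7500; (2400000−1100000)/2400000 = 0.5417.
Σ = 1.291667. Dividing by the full population N = 9 gives P₁ = 0.144.

0.144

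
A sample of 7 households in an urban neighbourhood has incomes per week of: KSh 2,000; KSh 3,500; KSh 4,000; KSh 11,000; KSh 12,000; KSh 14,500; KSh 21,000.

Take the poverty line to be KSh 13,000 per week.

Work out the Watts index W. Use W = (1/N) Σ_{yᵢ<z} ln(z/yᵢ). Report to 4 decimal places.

Below the line: KSh 2,000, KSh 3,500, KSh 4,000, KSh 11,000, KSh 12,000 (q = 5 of N = 7).
Log shortfalls: ln(13000/2000) = 1.8718; ln(13000/3500) = 1.3122; ln(13000/4000) = 1.1787; ln(13000/11000) = 0.1671; ln(13000/12000) = 0.0800.
W = 4.609740 / 7 = 0.6585.

0.6585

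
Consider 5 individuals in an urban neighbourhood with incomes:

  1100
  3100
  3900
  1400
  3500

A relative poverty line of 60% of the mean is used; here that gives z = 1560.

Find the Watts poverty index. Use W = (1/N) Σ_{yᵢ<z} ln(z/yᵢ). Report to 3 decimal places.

Below z: 1100, 1400 (q = 2 of N = 5).
ln(z/y) terms: ln(1560/1100) = 0.3494; ln(1560/1400) = 0.1082.
W = 0.457589 / 5 = 0.092.

0.092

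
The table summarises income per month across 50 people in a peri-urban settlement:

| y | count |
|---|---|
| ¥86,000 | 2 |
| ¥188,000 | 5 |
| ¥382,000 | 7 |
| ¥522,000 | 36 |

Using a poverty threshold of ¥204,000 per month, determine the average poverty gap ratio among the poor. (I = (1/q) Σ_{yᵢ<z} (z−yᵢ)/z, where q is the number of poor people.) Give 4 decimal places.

Poor units: 2×¥86,000, 5×¥188,000 (q = 7 of N = 50).
Shortfall ratios (z−y)/z: 0.5784 (×2), 0.0784 (×5); sum = 1.549020.
The income-gap ratio divides by q (the poor only): 1.549020 / 7 = 0.2213.

0.2213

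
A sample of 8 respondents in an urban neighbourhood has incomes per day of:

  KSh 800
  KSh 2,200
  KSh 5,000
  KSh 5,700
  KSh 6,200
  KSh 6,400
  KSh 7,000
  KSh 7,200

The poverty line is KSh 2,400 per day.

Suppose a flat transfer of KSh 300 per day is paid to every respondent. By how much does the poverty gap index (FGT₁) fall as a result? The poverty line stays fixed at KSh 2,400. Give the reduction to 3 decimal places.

Before: below the line — KSh 800, KSh 2,200; poverty gap index (FGT₁) = 0.09375.
After the KSh 300 transfer: below the line — KSh 1,100; poverty gap index (FGT₁) = 0.06771.
Reduction = 0.09375 − 0.06771 = 0.026.

0.026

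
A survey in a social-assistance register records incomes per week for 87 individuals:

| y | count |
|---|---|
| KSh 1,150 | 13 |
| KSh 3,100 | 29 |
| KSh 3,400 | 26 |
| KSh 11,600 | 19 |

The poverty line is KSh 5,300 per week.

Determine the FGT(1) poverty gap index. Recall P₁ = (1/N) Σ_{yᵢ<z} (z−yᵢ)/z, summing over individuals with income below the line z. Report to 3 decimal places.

Incomes under z: 13×KSh 1,150, 29×KSh 3,100, 26×KSh 3,400 (q = 68 of N = 87).
Normalized shortfalls: (5300−1150)/5300 = 0.7830 (×13); (5300−3100)/5300 = 0.4151 (×29); (5300−3400)/5300 = 0.3585 (×26).
Sum of shortfalls = 31.537736; P₁ averages over all N: 31.537736 / 87 = 0.363.

0.363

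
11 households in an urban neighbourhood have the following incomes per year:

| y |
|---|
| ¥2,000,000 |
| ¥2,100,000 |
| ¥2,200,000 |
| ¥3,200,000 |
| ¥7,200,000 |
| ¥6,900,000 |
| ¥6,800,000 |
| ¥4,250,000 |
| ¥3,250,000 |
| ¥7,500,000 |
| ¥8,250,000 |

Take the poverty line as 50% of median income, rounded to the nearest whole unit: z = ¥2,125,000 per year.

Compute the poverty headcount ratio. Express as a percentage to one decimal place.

2 of the 11 households have income below ¥2,125,000.
H = 2/11 = 18.2%.

18.2%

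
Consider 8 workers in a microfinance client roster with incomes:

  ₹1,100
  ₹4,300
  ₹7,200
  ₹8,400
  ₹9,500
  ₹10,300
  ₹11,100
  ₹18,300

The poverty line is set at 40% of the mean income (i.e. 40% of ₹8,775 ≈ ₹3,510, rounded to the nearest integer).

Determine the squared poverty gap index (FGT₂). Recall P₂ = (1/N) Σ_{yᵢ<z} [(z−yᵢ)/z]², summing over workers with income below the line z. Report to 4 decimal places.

Below the line: ₹1,100 (q = 1 of N = 8).
Relative gaps: (3510−1100)/3510 = 0.6866.
Squared: 0.4714.
Sum = 0.471433; P₂ = 0.471433 / 8 = 0.0589.

0.0589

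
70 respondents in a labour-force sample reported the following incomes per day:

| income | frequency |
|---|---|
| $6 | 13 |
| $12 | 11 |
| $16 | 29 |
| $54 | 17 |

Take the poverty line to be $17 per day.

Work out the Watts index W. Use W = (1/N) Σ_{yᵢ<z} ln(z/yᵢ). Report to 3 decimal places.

Below z: 13×$6, 11×$12, 29×$16 (q = 53 of N = 70).
Log shortfalls: ln(17/6) = 1.0415 (×13); ln(17/12) = 0.3483 (×11); ln(17/16) = 0.0606 (×29).
W = 19.128388 / 70 = 0.273.

0.273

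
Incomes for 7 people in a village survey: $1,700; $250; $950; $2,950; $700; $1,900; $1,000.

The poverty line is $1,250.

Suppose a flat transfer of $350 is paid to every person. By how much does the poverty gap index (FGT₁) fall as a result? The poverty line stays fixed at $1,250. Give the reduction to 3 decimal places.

Before: below the line — $250, $700, $950, $1,000; poverty gap index (FGT₁) = 0.24000.
After the $350 transfer: below the line — $600, $1,050; poverty gap index (FGT₁) = 0.09714.
Reduction = 0.24000 − 0.09714 = 0.143.

0.143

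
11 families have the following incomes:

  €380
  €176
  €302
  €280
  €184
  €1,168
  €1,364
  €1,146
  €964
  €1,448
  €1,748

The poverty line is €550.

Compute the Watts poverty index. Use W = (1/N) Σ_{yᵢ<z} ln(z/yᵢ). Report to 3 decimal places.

0.353

Poor units: €176, €184, €280, €302, €380 (q = 5 of N = 11).
ln(z/y) terms: ln(550/176) = 1.1394; ln(550/184) = 1.0950; ln(550/280) = 0.6751; ln(550/302) = 0.5995; ln(550/380) = 0.3697.
W = 3.878784 / 11 = 0.353.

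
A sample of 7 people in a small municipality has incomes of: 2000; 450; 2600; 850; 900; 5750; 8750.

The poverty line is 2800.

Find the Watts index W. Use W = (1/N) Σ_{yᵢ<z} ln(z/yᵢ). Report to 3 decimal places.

Incomes under z: 450, 850, 900, 2000, 2600 (q = 5 of N = 7).
Log shortfalls: ln(2800/450) = 1.8281; ln(2800/850) = 1.1921; ln(2800/900) = 1.1350; ln(2800/2000) = 0.3365; ln(2800/2600) = 0.0741.
W = 4.565826 / 7 = 0.652.

0.652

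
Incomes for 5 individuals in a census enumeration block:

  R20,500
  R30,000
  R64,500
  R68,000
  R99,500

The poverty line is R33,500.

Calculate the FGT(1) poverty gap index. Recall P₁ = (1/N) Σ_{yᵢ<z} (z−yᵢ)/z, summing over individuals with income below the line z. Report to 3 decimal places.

Poor units: R20,500, R30,000 (q = 2 of N = 5).
Normalized shortfalls: (33500−20500)/33500 = 0.3881; (33500−30000)/33500 = 0.1045.
Σ = 0.492537. Dividing by the full population N = 5 gives P₁ = 0.099.

0.099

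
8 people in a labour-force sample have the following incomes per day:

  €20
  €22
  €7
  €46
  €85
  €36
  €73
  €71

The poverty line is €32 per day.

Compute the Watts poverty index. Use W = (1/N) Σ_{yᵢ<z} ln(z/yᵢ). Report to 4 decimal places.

0.2956

Below z: €7, €20, €22 (q = 3 of N = 8).
ln(z/y) terms: ln(32/7) = 1.5198; ln(32/20) = 0.4700; ln(32/22) = 0.3747.
W = 2.364523 / 8 = 0.2956.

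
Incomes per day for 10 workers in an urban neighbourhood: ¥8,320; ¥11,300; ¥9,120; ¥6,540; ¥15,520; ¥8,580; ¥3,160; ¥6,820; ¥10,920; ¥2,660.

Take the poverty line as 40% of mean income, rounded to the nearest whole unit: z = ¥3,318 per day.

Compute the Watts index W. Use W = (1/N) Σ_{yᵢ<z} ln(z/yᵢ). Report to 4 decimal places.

Below the line: ¥2,660, ¥3,160 (q = 2 of N = 10).
ln(z/y) terms: ln(3318/2660) = 0.2210; ln(3318/3160) = 0.0488.
W = 0.269826 / 10 = 0.0270.

0.0270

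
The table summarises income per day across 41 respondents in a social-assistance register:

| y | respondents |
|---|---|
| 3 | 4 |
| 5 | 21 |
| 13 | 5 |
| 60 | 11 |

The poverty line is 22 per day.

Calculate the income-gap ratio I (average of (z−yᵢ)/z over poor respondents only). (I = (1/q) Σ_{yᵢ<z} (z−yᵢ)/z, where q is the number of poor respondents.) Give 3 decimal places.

0.724

Below z: 4×3, 21×5, 5×13 (q = 30 of N = 41).
Relative gaps: 0.8636 (×4), 0.7727 (×21), 0.4091 (×5); sum = 21.727273.
I averages over the q = 30 poor units only: 21.727273 / 30 = 0.724.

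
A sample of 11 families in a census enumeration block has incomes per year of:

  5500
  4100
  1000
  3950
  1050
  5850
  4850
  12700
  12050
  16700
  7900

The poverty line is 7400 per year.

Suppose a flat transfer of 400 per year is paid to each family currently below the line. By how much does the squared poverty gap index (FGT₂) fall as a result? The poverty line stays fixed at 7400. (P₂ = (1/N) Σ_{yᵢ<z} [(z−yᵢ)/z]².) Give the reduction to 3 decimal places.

0.032

Before: below the line — 1000, 1050, 3950, 4100, 4850, 5500, 5850; squared poverty gap index (FGT₂) = 0.19356.
After the 400 transfer: below the line — 1400, 1450, 4350, 4500, 5250, 5900, 6250; squared poverty gap index (FGT₂) = 0.16155.
Reduction = 0.19356 − 0.16155 = 0.032.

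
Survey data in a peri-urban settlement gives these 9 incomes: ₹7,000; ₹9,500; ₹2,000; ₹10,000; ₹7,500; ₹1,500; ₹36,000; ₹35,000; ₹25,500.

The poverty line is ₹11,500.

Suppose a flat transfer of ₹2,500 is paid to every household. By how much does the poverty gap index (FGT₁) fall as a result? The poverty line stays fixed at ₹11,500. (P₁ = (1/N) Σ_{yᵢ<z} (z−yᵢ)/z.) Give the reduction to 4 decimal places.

Before: below the line — ₹1,500, ₹2,000, ₹7,000, ₹7,500, ₹9,500, ₹10,000; poverty gap index (FGT₁) = 0.304348.
After the ₹2,500 transfer: below the line — ₹4,000, ₹4,500, ₹9,500, ₹10,000; poverty gap index (FGT₁) = 0.173913.
Reduction = 0.304348 − 0.173913 = 0.1304.

0.1304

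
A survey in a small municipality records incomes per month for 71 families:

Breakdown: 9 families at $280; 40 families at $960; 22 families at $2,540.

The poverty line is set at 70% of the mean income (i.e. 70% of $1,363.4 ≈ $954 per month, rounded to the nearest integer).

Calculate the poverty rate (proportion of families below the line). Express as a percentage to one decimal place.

9 of the 71 families have income below $954.
H = 9/71 = 12.7%.

12.7%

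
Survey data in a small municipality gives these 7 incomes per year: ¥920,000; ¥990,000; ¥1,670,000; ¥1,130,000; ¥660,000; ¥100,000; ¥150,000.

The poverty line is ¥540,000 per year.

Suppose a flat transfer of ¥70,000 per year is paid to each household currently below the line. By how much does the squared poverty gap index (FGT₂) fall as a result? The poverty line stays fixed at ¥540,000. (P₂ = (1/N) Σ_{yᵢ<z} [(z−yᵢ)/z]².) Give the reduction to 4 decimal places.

0.0521

Before: below the line — ¥100,000, ¥150,000; squared poverty gap index (FGT₂) = 0.169361.
After the ¥70,000 transfer: below the line — ¥170,000, ¥220,000; squared poverty gap index (FGT₂) = 0.117235.
Reduction = 0.169361 − 0.117235 = 0.0521.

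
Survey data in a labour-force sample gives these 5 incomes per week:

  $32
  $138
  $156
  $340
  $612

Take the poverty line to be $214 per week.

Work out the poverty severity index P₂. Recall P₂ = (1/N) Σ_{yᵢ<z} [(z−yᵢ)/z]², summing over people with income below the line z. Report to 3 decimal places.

Incomes under z: $32, $138, $156 (q = 3 of N = 5).
Relative gaps: (214−32)/214 = 0.8505; (214−138)/214 = 0.3551; (214−156)/214 = 0.2710.
Squared: 0.7233; 0.1261; 0.0735.
Sum = 0.922875; P₂ = 0.922875 / 5 = 0.185.

0.185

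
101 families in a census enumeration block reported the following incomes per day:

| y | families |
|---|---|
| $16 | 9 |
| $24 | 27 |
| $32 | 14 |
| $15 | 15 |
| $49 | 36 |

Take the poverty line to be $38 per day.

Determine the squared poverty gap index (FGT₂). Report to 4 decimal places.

Below the line: 15×$15, 9×$16, 27×$24, 14×$32 (q = 65 of N = 101).
Shortfall ratios: (38−15)/38 = 0.6053 (×15); (38−16)/38 = 0.5789 (×9); (38−24)/38 = 0.3684 (×27); (38−32)/38 = 0.1579 (×14).
Squared: 0.3663 (×15); 0.3352 (×9); 0.1357 (×27); 0.0249 (×14).
Sum = 12.525623; P₂ = 12.525623 / 101 = 0.1240.

0.1240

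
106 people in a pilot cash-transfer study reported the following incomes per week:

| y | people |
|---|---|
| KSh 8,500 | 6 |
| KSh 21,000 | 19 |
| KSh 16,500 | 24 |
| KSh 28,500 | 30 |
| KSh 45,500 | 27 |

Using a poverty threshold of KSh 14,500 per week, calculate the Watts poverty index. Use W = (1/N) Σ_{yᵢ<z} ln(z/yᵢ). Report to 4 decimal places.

Below z: 6×KSh 8,500 (q = 6 of N = 106).
ln(z/y) terms: ln(14500/8500) = 0.5341 (×6).
W = 3.204495 / 106 = 0.0302.

0.0302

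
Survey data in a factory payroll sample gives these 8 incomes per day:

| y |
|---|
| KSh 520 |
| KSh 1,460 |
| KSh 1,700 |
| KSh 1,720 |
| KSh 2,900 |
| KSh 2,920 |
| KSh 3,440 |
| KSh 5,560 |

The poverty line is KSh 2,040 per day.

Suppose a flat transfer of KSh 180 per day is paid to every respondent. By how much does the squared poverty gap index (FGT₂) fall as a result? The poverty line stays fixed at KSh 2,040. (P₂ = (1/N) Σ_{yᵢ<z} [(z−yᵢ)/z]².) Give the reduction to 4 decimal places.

0.0260

Before: below the line — KSh 520, KSh 1,460, KSh 1,700, KSh 1,720; squared poverty gap index (FGT₂) = 0.086049.
After the KSh 180 transfer: below the line — KSh 700, KSh 1,640, KSh 1,880, KSh 1,900; squared poverty gap index (FGT₂) = 0.060097.
Reduction = 0.086049 − 0.060097 = 0.0260.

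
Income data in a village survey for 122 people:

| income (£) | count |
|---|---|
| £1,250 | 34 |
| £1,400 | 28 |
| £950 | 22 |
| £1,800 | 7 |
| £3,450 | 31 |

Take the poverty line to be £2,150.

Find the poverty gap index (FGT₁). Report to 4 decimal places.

Below z: 22×£950, 34×£1,250, 28×£1,400, 7×£1,800 (q = 91 of N = 122).
Normalized shortfalls: (2150−950)/2150 = 0.5581 (×22); (2150−1250)/2150 = 0.4186 (×34); (2150−1400)/2150 = 0.3488 (×28); (2150−1800)/2150 = 0.1628 (×7).
Σ = 37.418605. Dividing by the full population N = 122 gives P₁ = 0.3067.

0.3067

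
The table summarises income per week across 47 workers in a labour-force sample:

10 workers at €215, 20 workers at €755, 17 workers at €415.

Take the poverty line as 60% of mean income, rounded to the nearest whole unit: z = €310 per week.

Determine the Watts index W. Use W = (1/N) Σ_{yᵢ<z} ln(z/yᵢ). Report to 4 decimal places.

0.0779

Below the line: 10×€215 (q = 10 of N = 47).
Log gaps: ln(310/215) = 0.3659 (×10).
W = 3.659343 / 47 = 0.0779.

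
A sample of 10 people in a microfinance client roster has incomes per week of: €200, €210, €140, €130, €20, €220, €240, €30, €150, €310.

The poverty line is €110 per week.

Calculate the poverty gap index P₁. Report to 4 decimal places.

0.1545

Poor units: €20, €30 (q = 2 of N = 10).
Shortfall ratios: (110−20)/110 = 0.8182; (110−30)/110 = 0.7273.
Σ = 1.545455. Dividing by the full population N = 10 gives P₁ = 0.1545.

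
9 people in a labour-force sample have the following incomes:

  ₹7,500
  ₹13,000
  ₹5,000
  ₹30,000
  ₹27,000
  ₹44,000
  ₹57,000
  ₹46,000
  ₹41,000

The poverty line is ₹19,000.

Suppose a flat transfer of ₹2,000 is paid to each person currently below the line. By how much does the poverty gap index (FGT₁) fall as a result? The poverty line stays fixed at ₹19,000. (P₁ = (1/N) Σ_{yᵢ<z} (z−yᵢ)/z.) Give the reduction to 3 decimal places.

0.035

Before: below the line — ₹5,000, ₹7,500, ₹13,000; poverty gap index (FGT₁) = 0.18421.
After the ₹2,000 transfer: below the line — ₹7,000, ₹9,500, ₹15,000; poverty gap index (FGT₁) = 0.14912.
Reduction = 0.18421 − 0.14912 = 0.035.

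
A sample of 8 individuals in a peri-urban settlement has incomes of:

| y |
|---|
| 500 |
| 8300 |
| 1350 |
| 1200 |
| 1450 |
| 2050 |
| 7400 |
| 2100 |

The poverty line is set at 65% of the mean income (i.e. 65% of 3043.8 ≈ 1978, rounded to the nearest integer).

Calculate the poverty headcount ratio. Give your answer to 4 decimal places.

0.5000

4 of the 8 individuals have income below 1978.
H = 4/8 = 0.5000.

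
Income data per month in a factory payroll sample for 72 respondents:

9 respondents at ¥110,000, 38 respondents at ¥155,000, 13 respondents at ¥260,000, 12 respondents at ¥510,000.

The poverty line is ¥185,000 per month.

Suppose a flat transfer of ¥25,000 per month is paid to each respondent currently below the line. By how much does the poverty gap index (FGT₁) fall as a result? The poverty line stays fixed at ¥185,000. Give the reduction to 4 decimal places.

0.0882

Before: below the line — 9×¥110,000, 38×¥155,000; poverty gap index (FGT₁) = 0.136261.
After the ¥25,000 transfer: below the line — 9×¥135,000, 38×¥180,000; poverty gap index (FGT₁) = 0.048048.
Reduction = 0.136261 − 0.048048 = 0.0882.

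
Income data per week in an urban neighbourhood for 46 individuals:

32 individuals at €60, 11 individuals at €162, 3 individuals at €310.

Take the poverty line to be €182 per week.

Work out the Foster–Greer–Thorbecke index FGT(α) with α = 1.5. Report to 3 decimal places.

Below the line: 32×€60, 11×€162 (q = 43 of N = 46).
Shortfall ratios: (182−60)/182 = 0.6703 (×32); (182−162)/182 = 0.1099 (×11).
Raised to α = 1.5: 0.54882 (×32); 0.03643 (×11).
Sum = 17.963061; FGT(1.5) = 17.963061 / 46 = 0.391.

0.391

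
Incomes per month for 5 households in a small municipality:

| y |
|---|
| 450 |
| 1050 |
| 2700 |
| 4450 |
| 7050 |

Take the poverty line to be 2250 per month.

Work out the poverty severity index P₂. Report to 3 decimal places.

Incomes under z: 450, 1050 (q = 2 of N = 5).
Relative gaps: (2250−450)/2250 = 0.8000; (2250−1050)/2250 = 0.5333.
Squared: 0.6400; 0.2844.
Sum = 0.924444; P₂ = 0.924444 / 5 = 0.185.

0.185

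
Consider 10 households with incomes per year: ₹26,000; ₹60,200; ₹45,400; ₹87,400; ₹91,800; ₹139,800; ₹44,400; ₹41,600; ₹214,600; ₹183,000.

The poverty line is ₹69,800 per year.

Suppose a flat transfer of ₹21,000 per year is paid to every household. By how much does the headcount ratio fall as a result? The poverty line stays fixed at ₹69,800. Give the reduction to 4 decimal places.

Before: below the line — ₹26,000, ₹41,600, ₹44,400, ₹45,400, ₹60,200; headcount ratio = 0.500000.
After the ₹21,000 transfer: below the line — ₹47,000, ₹62,600, ₹65,400, ₹66,400; headcount ratio = 0.400000.
Reduction = 0.500000 − 0.400000 = 0.1000.

0.1000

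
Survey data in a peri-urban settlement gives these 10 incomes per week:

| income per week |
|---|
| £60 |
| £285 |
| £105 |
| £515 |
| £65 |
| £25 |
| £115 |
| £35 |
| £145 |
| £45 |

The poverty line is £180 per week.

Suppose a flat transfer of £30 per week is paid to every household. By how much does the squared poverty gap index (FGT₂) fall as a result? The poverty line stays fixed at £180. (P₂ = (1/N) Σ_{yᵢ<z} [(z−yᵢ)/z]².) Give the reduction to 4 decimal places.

Before: below the line — £25, £35, £45, £60, £65, £105, £115, £145; squared poverty gap index (FGT₂) = 0.314738.
After the £30 transfer: below the line — £55, £65, £75, £90, £95, £135, £145, £175; squared poverty gap index (FGT₂) = 0.180478.
Reduction = 0.314738 − 0.180478 = 0.1343.

0.1343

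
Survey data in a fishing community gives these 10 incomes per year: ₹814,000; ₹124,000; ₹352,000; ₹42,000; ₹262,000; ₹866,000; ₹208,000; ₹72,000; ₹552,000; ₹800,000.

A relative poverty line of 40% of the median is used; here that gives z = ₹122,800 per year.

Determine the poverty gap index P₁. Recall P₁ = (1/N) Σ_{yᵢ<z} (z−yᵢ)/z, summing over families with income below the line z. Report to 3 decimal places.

Poor units: ₹42,000, ₹72,000 (q = 2 of N = 10).
Gap ratios (z−y)/z: (122800−42000)/122800 = 0.6580; (122800−72000)/122800 = 0.4137.
Sum of shortfalls = 1.071661; P₁ averages over all N: 1.071661 / 10 = 0.107.

0.107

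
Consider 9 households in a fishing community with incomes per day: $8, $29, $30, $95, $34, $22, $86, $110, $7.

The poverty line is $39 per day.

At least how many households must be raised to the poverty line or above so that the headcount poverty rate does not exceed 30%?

4

6 of the 9 households are poor, so H = 6/9 = 0.667.
A headcount ratio of at most 30% allows at most ⌊0.30 × 9⌋ = 2 poor households.
So at least 6 − 2 = 4 must be lifted.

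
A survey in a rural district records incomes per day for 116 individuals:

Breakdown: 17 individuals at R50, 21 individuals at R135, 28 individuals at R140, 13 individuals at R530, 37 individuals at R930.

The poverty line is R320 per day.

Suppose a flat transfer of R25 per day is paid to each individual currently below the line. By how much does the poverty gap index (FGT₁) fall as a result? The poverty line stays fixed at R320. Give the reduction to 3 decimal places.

Before: below the line — 17×R50, 21×R135, 28×R140; poverty gap index (FGT₁) = 0.36409.
After the R25 transfer: below the line — 17×R75, 21×R160, 28×R165; poverty gap index (FGT₁) = 0.31964.
Reduction = 0.36409 − 0.31964 = 0.044.

0.044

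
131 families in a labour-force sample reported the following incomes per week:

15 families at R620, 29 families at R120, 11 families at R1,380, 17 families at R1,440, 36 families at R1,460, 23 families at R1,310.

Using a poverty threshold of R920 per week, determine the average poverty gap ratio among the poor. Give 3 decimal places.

Incomes under z: 29×R120, 15×R620 (q = 44 of N = 131).
Relative gaps: 0.8696 (×29), 0.3261 (×15); sum = 30.108696.
The income-gap ratio divides by q (the poor only): 30.108696 / 44 = 0.684.

0.684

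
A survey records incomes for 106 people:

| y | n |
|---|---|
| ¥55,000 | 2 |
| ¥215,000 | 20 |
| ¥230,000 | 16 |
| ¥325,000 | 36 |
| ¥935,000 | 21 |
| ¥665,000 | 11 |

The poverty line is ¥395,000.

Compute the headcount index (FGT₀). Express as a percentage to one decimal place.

74 of the 106 people have income below ¥395,000.
H = 74/106 = 69.8%.

69.8%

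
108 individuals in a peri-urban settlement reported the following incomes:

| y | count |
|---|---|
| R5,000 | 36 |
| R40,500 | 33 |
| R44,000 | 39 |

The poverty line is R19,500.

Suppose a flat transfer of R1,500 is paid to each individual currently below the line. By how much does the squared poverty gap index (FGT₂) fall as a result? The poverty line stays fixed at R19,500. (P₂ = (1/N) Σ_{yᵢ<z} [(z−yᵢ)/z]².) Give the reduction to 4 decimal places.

Before: below the line — 36×R5,000; squared poverty gap index (FGT₂) = 0.184309.
After the R1,500 transfer: below the line — 36×R6,500; squared poverty gap index (FGT₂) = 0.148148.
Reduction = 0.184309 − 0.148148 = 0.0362.

0.0362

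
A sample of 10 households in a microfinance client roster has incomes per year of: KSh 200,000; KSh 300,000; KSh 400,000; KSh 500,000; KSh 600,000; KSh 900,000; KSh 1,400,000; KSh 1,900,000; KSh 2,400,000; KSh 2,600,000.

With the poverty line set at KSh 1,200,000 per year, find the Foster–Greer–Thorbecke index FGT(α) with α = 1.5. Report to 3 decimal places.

Below z: KSh 200,000, KSh 300,000, KSh 400,000, KSh 500,000, KSh 600,000, KSh 900,000 (q = 6 of N = 10).
Normalized shortfalls: (1200000−200000)/1200000 = 0.8333; (1200000−300000)/1200000 = 0.7500; (1200000−400000)/1200000 = 0.6667; (1200000−500000)/1200000 = 0.5833; (1200000−600000)/1200000 = 0.5000; (1200000−900000)/1200000 = 0.2500.
Raised to α = 1.5: 0.76073; 0.64952; 0.54433; 0.44553; 0.35355; 0.12500.
Sum = 2.878657; FGT(1.5) = 2.878657 / 10 = 0.288.

0.288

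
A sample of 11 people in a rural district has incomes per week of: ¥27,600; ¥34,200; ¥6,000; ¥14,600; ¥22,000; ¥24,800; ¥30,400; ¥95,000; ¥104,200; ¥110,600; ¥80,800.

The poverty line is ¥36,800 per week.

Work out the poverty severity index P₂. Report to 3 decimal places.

Below z: ¥6,000, ¥14,600, ¥22,000, ¥24,800, ¥27,600, ¥30,400, ¥34,200 (q = 7 of N = 11).
Gap ratios (z−y)/z: (36800−6000)/36800 = 0.8370; (36800−14600)/36800 = 0.6033; (36800−22000)/36800 = 0.4022; (36800−24800)/36800 = 0.3261; (36800−27600)/36800 = 0.2500; (36800−30400)/36800 = 0.1739; (36800−34200)/36800 = 0.0707.
Squared: 0.7005; 0.3639; 0.1617; 0.1063; 0.0625; 0.0302; 0.0050.
Sum = 1.430234; P₂ = 1.430234 / 11 = 0.130.

0.130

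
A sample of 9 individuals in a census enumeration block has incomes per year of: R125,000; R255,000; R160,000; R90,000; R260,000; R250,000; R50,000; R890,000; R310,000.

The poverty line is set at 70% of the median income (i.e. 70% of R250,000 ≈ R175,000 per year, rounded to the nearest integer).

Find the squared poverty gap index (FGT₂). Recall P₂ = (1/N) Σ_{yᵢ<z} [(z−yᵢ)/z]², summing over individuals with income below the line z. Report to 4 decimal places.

0.0928

Below the line: R50,000, R90,000, R125,000, R160,000 (q = 4 of N = 9).
Normalized shortfalls: (175000−50000)/175000 = 0.7143; (175000−90000)/175000 = 0.4857; (175000−125000)/175000 = 0.2857; (175000−160000)/175000 = 0.0857.
Squared: 0.5102; 0.2359; 0.0816; 0.0073.
Sum = 0.835102; P₂ = 0.835102 / 9 = 0.0928.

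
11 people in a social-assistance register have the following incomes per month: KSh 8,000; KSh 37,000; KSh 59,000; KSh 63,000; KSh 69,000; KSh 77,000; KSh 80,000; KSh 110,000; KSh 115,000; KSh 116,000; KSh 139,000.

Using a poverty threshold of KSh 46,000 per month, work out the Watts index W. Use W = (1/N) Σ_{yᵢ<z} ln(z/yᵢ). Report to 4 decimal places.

0.1788

Poor units: KSh 8,000, KSh 37,000 (q = 2 of N = 11).
Log gaps: ln(46000/8000) = 1.7492; ln(46000/37000) = 0.2177.
W = 1.966923 / 11 = 0.1788.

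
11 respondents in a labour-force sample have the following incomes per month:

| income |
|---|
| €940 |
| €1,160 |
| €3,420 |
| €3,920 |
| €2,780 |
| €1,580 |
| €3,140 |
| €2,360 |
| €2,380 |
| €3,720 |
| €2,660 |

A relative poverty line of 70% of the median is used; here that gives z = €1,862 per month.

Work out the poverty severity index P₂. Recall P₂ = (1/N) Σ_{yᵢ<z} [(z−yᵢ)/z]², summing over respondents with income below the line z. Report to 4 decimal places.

Below the line: €940, €1,160, €1,580 (q = 3 of N = 11).
Relative gaps: (1862−940)/1862 = 0.4952; (1862−1160)/1862 = 0.3770; (1862−1580)/1862 = 0.1515.
Squared: 0.2452; 0.1421; 0.0229.
Sum = 0.410266; P₂ = 0.410266 / 11 = 0.0373.

0.0373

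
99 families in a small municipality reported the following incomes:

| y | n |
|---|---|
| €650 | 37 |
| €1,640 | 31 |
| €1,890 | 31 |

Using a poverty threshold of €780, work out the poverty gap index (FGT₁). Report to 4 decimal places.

Below z: 37×€650 (q = 37 of N = 99).
Normalized shortfalls: (780−650)/780 = 0.1667 (×37).
Sum of shortfalls = 6.166667; P₁ averages over all N: 6.166667 / 99 = 0.0623.

0.0623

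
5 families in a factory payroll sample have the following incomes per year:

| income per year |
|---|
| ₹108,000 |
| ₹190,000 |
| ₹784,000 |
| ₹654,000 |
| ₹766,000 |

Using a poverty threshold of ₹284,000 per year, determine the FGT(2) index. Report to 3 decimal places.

Incomes under z: ₹108,000, ₹190,000 (q = 2 of N = 5).
Gap ratios (z−y)/z: (284000−108000)/284000 = 0.6197; (284000−190000)/284000 = 0.3310.
Squared: 0.3841; 0.1096.
Sum = 0.493602; P₂ = 0.493602 / 5 = 0.099.

0.099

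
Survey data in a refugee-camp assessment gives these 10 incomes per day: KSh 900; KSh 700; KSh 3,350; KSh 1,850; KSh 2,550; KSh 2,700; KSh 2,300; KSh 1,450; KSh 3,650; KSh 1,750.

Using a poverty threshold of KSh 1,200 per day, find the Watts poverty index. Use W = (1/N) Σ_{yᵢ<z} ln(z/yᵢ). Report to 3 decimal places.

Poor units: KSh 700, KSh 900 (q = 2 of N = 10).
ln(z/y) terms: ln(1200/700) = 0.5390; ln(1200/900) = 0.2877.
W = 0.826679 / 10 = 0.083.

0.083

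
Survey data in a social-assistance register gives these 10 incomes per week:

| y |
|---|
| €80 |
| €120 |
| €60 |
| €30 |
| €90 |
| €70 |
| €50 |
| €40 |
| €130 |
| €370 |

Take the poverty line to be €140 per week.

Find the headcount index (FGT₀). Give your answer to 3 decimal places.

0.900

9 of the 10 families have income below €140.
H = 9/10 = 0.900.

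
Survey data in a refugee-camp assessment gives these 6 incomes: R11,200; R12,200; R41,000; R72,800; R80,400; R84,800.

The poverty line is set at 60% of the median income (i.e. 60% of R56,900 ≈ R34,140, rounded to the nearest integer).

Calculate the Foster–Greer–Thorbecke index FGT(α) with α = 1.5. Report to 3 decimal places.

Below z: R11,200, R12,200 (q = 2 of N = 6).
Normalized shortfalls: (34140−11200)/34140 = 0.6719; (34140−12200)/34140 = 0.6426.
Raised to α = 1.5: 0.55080; 0.51518.
Sum = 1.065982; FGT(1.5) = 1.065982 / 6 = 0.178.

0.178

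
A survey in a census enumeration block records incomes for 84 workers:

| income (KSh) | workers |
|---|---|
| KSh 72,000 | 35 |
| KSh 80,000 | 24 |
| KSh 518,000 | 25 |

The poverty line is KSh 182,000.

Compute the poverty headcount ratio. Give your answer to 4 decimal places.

0.7024

59 of the 84 workers have income below KSh 182,000.
H = 59/84 = 0.7024.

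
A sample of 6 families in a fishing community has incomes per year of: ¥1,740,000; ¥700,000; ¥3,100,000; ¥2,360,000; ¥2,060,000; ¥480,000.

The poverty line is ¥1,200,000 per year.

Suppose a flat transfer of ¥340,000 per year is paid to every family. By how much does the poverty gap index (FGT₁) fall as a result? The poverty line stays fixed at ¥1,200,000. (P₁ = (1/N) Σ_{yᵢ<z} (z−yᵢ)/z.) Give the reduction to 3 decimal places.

0.094

Before: below the line — ¥480,000, ¥700,000; poverty gap index (FGT₁) = 0.16944.
After the ¥340,000 transfer: below the line — ¥820,000, ¥1,040,000; poverty gap index (FGT₁) = 0.07500.
Reduction = 0.16944 − 0.07500 = 0.094.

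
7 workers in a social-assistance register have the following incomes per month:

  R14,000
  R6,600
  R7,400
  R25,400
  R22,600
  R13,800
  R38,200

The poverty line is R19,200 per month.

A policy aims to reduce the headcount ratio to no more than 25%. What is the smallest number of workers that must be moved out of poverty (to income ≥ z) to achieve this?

3

Currently q = 4 of N = 7 are below the line (H = 0.571).
A headcount ratio of at most 25% allows at most ⌊0.25 × 7⌋ = 1 poor workers.
So at least 4 − 1 = 3 must be lifted.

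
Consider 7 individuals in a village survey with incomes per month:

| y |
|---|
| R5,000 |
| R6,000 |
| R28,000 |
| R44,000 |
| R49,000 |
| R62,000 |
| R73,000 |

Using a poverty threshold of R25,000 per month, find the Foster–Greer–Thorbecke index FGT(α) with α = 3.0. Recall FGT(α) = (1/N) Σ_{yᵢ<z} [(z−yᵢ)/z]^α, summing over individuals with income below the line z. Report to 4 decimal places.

0.1359

Poor units: R5,000, R6,000 (q = 2 of N = 7).
Relative gaps: (25000−5000)/25000 = 0.8000; (25000−6000)/25000 = 0.7600.
Raised to α = 3.0: 0.51200; 0.43898.
Sum = 0.950976; FGT(3.0) = 0.950976 / 7 = 0.1359.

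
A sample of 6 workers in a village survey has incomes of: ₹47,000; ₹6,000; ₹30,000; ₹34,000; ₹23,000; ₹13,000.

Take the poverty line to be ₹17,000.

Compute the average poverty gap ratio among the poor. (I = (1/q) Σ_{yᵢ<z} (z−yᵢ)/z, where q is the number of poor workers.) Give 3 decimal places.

Below the line: ₹6,000, ₹13,000 (q = 2 of N = 6).
Relative gaps: 0.6471, 0.2353; sum = 0.882353.
I averages over the q = 2 poor units only: 0.882353 / 2 = 0.441.

0.441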